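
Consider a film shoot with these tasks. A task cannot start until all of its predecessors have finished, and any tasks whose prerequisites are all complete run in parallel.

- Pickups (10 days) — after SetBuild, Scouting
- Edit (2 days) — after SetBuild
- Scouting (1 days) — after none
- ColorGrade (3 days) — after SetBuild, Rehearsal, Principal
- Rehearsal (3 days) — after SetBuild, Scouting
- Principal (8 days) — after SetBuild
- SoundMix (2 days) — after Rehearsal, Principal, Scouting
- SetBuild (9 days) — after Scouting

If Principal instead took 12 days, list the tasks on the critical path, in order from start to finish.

As given, the longest chain is Scouting→SetBuild→Principal→ColorGrade = 1+9+8+3 = 21, so the finish is 21 days.
Since Principal is critical, the +4 change carries straight to that chain (now 25 days).
That remains the longest chain; total 25 days.

Scouting, SetBuild, Principal, ColorGrade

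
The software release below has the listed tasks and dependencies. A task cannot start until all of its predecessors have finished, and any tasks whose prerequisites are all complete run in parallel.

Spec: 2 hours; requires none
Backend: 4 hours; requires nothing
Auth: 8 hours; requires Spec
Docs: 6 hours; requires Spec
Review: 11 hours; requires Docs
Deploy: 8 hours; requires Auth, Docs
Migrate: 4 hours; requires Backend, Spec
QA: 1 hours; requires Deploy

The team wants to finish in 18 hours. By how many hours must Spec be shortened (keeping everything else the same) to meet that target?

Current finish: 19 hours; target: 18.
Spec is on every critical path, so each hour cut from Spec cuts the finish by one (this holds down to a finish of 18).
Need 19 − 18 = 1 hour off Spec → Spec becomes 1 hour, finish becomes 18.

1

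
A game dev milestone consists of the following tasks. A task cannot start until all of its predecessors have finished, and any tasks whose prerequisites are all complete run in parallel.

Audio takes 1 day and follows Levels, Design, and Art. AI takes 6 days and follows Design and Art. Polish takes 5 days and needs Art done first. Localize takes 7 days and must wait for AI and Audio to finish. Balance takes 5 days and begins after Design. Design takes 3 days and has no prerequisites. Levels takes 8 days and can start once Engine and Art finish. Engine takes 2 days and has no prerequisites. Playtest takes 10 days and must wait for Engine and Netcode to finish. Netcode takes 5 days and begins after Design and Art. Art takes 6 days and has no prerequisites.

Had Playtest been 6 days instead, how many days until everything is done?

Actual critical path: Art→Levels→Audio→Localize = 6+8+1+7 = 22 ⇒ 22 days.
Playtest is off the critical path — its longest chain is 21 days, giving 1 of slack.
That remains the longest chain; total 22 days.

22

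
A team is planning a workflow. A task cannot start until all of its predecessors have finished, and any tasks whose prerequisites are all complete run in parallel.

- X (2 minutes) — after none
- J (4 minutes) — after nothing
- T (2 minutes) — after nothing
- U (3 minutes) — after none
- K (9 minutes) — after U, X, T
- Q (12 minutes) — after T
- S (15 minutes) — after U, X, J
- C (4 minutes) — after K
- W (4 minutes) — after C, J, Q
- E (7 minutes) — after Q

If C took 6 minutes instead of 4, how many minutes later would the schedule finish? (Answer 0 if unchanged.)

1

Actual critical path: T→Q→E = 2+12+7 = 21 ⇒ 21 minutes.
The longest path through C is only 20 minutes, so C has float 1.
The binding chain switches to U→K→C→W = 3+9+6+4 = 22; finish 22 minutes.
Change in finish: 22 − 21 = +1 minutes.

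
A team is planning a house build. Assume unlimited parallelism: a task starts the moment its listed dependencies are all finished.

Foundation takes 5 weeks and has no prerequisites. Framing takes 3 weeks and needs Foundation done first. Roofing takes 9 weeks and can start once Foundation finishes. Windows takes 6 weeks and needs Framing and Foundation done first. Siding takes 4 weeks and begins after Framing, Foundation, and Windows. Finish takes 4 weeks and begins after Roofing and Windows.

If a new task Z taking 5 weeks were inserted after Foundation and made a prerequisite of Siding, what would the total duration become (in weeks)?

Originally the schedule takes 18 weeks.
With Z inserted, Siding now waits for max(Framing, Foundation, Windows, Z).
New critical path: Foundation→Framing→Windows→Siding = 5+3+6+4 = 18 ⇒ 18 weeks.

18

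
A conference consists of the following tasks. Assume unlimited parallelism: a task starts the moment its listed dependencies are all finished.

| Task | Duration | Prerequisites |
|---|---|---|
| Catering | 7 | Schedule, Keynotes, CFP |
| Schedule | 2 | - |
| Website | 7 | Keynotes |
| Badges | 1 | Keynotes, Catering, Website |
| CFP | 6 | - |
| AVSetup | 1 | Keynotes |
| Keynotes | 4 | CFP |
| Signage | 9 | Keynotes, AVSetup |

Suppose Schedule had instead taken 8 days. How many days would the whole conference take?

20

Actual critical path: CFP→Keynotes→AVSetup→Signage = 6+4+1+9 = 20 ⇒ 20 days.
Schedule has 10 days of float (longest path through it is 10).
The critical path is still CFP→Keynotes→AVSetup→Signage; finish is now 20 days.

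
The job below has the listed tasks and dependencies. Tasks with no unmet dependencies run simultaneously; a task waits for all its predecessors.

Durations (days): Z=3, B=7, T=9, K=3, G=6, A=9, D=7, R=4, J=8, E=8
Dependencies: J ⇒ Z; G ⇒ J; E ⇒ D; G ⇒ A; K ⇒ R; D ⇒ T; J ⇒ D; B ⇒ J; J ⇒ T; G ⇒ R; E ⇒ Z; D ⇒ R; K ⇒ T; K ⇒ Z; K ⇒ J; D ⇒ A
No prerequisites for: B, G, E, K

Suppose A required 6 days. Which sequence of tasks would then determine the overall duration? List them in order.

B, J, D, T

Baseline: B→J→D→A = 7+8+7+9 = 31 → 31 days.
Since A is critical, the -3 change carries straight to that chain (now 28 days).
The binding chain switches to B→J→D→T = 7+8+7+9 = 31; finish 31 days.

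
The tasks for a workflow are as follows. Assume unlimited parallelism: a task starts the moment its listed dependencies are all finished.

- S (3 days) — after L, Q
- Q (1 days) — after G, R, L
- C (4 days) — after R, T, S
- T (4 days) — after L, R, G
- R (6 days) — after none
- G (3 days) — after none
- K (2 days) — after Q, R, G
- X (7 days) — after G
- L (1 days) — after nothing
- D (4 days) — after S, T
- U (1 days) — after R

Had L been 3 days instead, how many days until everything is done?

Actual critical path: R→T→D = 6+4+4 = 14 ⇒ 14 days.
L is off the critical path — its longest chain is 9 days, giving 5 of slack.
The critical path is still R→T→D; finish is now 14 days.

14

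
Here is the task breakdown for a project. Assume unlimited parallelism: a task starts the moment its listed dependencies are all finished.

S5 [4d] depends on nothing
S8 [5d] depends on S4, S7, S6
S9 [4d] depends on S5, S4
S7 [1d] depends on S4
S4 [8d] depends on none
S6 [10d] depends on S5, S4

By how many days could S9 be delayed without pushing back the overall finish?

The longest chain is S4→S6→S8 = 8+10+5 = 23; overall finish 23 days.
S9 finishes as early as 12 and must finish by 23.
Slack of S9 = 19 − 8 = 11 days.

11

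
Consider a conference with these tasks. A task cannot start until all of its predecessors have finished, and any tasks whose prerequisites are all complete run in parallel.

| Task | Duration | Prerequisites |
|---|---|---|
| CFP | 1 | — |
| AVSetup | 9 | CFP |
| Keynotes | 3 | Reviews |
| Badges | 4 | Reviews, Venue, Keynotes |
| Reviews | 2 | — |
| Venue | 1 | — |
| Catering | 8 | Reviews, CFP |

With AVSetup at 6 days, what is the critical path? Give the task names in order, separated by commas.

Baseline: CFP→AVSetup = 1+9 = 10 → 10 days.
Since AVSetup is critical, the -3 change carries straight to that chain (now 7 days).
Now Reviews→Catering = 2+8 = 10 is longest, so the finish becomes 10 days.

Reviews, Catering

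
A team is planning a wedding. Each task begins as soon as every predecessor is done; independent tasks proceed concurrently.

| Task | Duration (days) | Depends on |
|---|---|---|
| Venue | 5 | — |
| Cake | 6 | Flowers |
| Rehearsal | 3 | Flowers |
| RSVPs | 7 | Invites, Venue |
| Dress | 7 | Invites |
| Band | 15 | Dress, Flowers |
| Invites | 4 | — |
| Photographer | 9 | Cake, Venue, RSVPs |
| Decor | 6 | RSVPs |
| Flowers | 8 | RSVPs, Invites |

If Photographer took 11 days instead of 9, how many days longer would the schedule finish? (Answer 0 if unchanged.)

2

As given, the longest chain is Venue→RSVPs→Flowers→Cake→Photographer = 5+7+8+6+9 = 35, so the finish is 35 days.
Photographer is on the critical path; changing it to 11 makes that path 37 days.
That remains the longest chain; total 37 days.
Change in finish: 37 − 35 = +2 days.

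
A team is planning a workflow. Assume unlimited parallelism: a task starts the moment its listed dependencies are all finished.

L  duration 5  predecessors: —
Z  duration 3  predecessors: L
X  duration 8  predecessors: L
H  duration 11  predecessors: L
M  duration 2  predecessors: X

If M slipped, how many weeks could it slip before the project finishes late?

1

L→H = 5+11 = 16 sets the makespan at 16 weeks.
M finishes as early as 15 and must finish by 16.
So M can slip 16 − 15 = 1 week.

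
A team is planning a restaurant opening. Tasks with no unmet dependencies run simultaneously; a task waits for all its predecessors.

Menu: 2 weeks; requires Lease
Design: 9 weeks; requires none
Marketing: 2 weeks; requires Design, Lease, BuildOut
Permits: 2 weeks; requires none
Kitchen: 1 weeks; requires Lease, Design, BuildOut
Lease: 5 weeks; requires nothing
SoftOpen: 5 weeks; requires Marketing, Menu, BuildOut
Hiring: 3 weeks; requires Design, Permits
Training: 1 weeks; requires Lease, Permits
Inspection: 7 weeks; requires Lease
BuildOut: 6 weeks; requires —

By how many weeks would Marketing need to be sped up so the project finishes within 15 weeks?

Current finish: 16 weeks; target: 15.
Marketing is on every critical path, so each week cut from Marketing cuts the finish by one (this holds down to a finish of 15).
Need 16 − 15 = 1 week off Marketing → Marketing becomes 1 week, finish becomes 15.

1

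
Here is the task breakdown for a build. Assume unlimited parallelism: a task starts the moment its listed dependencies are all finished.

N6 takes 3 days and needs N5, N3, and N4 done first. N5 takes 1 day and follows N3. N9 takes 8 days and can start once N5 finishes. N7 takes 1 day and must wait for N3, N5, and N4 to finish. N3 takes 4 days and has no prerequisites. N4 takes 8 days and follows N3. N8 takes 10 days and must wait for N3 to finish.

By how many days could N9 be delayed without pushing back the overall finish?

N3→N4→N6 = 4+8+3 = 15 sets the makespan at 15 days.
Longest path through N9: 13 days (earliest finish 13, latest finish 15).
So N9 can slip 15 − 13 = 2 days.

2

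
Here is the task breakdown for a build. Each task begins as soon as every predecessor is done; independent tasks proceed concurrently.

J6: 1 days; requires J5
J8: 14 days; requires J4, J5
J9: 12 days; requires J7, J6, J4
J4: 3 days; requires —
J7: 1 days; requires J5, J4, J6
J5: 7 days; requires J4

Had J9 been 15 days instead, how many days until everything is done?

27

Critical path before the change: J4→J5→J6→J7→J9 = 3+7+1+1+12 = 24 giving 24 days.
J9 is on the critical path; changing it to 15 makes that path 27 days.
No other chain overtakes it, so the finish is 27 days.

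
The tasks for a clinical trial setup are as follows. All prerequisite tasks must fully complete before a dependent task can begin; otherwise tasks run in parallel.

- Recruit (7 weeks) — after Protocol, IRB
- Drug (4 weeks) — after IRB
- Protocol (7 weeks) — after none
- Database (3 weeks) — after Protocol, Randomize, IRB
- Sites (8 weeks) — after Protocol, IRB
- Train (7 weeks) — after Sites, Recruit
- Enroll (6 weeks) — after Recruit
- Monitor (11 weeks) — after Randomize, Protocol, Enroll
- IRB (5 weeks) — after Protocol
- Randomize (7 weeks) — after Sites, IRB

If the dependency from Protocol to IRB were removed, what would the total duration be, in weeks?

Before: longest chain Protocol→IRB→Sites→Randomize→Monitor = 7+5+8+7+11 = 38, finish 38.
Without Protocol→IRB, IRB's earliest start moves from 7 to 0.
The longest chain is now Protocol→Sites→Randomize→Monitor = 7+8+7+11 = 33, so the plan takes 33 weeks.

33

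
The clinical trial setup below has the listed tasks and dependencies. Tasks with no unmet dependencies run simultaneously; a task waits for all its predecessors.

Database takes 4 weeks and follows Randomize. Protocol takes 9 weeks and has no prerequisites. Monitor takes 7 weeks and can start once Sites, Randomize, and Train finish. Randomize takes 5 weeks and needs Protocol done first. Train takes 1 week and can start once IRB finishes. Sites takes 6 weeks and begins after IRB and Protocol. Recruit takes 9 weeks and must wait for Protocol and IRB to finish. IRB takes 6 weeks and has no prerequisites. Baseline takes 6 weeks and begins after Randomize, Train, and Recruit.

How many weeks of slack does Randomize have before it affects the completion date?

Protocol→Recruit→Baseline = 9+9+6 = 24 sets the makespan at 24 weeks.
Longest path through Randomize: 21 weeks (earliest finish 14, latest finish 17).
Float = 24 − 21 = 3.

3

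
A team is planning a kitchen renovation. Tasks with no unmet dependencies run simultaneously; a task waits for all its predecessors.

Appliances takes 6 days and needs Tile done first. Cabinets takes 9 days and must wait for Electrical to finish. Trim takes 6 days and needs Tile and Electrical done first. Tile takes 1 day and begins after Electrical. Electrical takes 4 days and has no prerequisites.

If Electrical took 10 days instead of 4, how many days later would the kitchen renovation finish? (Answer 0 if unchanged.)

6

Baseline: Electrical→Cabinets = 4+9 = 13 → 13 days.
Electrical is on the critical path; changing it to 10 makes that path 19 days.
The critical path is still Electrical→Cabinets; finish is now 19 days.
Change in finish: 19 − 13 = +6 days.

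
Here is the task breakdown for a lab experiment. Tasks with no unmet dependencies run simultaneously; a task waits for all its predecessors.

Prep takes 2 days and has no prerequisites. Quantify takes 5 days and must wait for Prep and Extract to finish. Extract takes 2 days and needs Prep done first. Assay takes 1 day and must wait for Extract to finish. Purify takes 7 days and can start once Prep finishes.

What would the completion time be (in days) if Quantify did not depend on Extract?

9

Before: longest chain Prep→Extract→Quantify = 2+2+5 = 9, finish 9.
Without Extract→Quantify, Quantify's earliest start moves from 4 to 2.
After: Prep→Purify = 2+7 = 9 → 9 days.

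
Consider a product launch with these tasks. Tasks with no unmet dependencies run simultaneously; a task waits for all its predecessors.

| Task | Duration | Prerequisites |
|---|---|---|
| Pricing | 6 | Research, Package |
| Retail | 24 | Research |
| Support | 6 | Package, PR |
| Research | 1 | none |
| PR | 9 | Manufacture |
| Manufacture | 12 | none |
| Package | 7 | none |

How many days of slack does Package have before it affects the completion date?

14

Manufacture→PR→Support = 12+9+6 = 27 sets the makespan at 27 days.
Package finishes as early as 7 and must finish by 21.
Float = 27 − 13 = 14.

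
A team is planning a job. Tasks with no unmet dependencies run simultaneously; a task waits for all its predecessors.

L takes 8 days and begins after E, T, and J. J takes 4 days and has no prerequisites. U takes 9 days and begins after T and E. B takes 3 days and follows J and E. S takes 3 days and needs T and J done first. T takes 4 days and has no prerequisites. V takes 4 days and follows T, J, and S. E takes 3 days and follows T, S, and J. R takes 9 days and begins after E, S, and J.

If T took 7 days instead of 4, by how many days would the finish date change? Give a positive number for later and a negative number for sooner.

3

The binding path is T→S→E→U = 4+3+3+9 = 19; finish at 19 days.
T lies on that path, so at 7 days the path becomes 22 days.
The critical path is still T→S→E→U; finish is now 22 days.
Change in finish: 22 − 19 = +3 days.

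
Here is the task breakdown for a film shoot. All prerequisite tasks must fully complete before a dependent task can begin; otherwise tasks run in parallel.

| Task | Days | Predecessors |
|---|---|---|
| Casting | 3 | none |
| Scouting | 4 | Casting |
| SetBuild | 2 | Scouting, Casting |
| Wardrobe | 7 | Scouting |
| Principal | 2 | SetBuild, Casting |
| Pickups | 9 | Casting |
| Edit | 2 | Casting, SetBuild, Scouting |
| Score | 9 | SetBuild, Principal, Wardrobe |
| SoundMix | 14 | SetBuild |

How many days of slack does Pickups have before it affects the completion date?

11

Casting→Scouting→SetBuild→SoundMix = 3+4+2+14 = 23 sets the makespan at 23 days.
Pickups finishes as early as 12 and must finish by 23.
Slack of Pickups = 14 − 3 = 11 days.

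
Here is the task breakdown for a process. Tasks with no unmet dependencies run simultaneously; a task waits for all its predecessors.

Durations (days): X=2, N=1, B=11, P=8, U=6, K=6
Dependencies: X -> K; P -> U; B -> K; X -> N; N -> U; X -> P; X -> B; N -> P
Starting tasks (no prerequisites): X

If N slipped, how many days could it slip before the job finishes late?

Critical path: X→B→K = 2+11+6 = 19, so the finish is 19 days.
Longest path through N: 17 days (earliest finish 3, latest finish 5).
Slack of N = 4 − 2 = 2 days.

2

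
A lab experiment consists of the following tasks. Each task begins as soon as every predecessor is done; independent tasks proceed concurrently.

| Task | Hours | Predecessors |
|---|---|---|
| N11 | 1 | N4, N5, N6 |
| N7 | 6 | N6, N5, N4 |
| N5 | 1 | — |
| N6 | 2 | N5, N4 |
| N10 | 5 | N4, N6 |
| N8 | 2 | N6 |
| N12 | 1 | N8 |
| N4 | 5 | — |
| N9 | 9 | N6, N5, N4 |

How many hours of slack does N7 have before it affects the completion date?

3

Critical path: N4→N6→N9 = 5+2+9 = 16, so the finish is 16 hours.
The longest chain containing N7 totals 13 hours.
So N7 can slip 16 − 13 = 3 hours.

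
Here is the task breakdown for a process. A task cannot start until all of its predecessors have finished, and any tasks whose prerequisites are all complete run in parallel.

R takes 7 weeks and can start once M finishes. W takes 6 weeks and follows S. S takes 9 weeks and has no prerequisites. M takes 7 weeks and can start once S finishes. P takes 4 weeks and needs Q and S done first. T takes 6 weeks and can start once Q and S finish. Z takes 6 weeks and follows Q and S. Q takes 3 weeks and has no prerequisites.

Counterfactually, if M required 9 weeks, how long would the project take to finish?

25

Baseline: S→M→R = 9+7+7 = 23 → 23 weeks.
Since M is critical, the +2 change carries straight to that chain (now 25 weeks).
That remains the longest chain; total 25 weeks.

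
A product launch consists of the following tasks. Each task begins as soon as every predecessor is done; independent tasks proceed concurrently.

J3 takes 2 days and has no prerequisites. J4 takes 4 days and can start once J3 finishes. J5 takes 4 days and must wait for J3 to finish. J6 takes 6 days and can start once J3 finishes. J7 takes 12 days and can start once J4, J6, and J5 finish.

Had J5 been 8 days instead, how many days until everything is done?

22

The binding path is J3→J6→J7 = 2+6+12 = 20; finish at 20 days.
J5 has 2 days of float (longest path through it is 18).
The binding chain switches to J3→J5→J7 = 2+8+12 = 22; finish 22 days.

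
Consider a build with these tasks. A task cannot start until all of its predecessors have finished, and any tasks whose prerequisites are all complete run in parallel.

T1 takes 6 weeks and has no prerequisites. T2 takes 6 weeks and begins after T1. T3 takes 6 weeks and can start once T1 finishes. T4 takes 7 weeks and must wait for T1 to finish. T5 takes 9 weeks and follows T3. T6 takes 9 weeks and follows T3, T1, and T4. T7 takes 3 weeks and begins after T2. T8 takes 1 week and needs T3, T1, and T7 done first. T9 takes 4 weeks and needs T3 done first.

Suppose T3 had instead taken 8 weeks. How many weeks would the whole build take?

23

As given, the longest chain is T1→T4→T6 = 6+7+9 = 22, so the finish is 22 weeks.
T3 has 1 week of float (longest path through it is 21).
Now T1→T3→T5 = 6+8+9 = 23 is longest, so the finish becomes 23 weeks.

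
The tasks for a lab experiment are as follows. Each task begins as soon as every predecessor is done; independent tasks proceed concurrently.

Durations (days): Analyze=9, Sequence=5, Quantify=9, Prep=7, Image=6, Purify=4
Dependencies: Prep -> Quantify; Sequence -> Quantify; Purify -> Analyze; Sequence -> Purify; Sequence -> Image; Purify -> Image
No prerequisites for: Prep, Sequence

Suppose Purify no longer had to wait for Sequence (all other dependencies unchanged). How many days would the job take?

16

With the dependency in place, Sequence→Purify→Analyze = 5+4+9 = 18 sets the finish at 18 days.
Without Sequence→Purify, Purify's earliest start moves from 5 to 0.
The longest chain is now Prep→Quantify = 7+9 = 16, so the job takes 16 days.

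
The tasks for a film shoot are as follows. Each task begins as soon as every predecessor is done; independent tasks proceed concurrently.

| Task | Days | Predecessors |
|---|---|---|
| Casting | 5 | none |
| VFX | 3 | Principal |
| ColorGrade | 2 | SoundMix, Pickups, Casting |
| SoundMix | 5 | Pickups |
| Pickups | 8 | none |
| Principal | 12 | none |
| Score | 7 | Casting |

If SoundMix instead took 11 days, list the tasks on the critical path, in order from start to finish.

Pickups, SoundMix, ColorGrade

As given, the longest chain is Pickups→SoundMix→ColorGrade = 8+5+2 = 15, so the finish is 15 days.
SoundMix is on the critical path; changing it to 11 makes that path 21 days.
That remains the longest chain; total 21 days.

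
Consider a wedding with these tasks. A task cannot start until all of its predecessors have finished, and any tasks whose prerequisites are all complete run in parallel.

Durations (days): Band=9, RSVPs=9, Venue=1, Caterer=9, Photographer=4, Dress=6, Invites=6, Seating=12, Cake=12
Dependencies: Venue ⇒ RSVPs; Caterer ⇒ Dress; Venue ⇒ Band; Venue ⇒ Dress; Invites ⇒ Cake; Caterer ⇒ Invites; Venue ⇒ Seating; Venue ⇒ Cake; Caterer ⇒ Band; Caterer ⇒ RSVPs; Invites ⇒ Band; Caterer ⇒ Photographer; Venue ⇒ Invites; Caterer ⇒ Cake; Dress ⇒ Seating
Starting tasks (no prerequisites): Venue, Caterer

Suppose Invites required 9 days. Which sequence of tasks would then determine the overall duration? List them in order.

Caterer, Invites, Cake

The binding path is Caterer→Invites→Cake = 9+6+12 = 27; finish at 27 days.
Since Invites is critical, the +3 change carries straight to that chain (now 30 days).
That remains the longest chain; total 30 days.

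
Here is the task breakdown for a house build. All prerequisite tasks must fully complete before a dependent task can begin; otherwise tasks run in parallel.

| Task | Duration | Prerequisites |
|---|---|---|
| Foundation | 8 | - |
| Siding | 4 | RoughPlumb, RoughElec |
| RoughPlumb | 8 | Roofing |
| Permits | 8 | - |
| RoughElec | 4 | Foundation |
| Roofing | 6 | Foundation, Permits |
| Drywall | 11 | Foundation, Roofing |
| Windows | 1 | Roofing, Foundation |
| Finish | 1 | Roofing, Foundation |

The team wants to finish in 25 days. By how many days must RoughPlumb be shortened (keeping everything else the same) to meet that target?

1

Current finish: 26 days; target: 25.
RoughPlumb is on every critical path, so each day cut from RoughPlumb cuts the finish by one (this holds down to a finish of 25).
Need 26 − 25 = 1 day off RoughPlumb → RoughPlumb becomes 7 days, finish becomes 25.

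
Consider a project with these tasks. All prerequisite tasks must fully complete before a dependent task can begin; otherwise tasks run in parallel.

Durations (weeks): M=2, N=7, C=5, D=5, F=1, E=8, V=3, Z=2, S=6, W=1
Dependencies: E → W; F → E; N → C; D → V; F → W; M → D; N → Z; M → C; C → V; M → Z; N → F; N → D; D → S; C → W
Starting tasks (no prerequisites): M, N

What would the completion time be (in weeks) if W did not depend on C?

With the dependency in place, N→D→S = 7+5+6 = 18 sets the finish at 18 weeks.
Dropping C→W doesn't change W's earliest start (16); another predecessor still binds.
After: N→D→S = 7+5+6 = 18 → 18 weeks.

18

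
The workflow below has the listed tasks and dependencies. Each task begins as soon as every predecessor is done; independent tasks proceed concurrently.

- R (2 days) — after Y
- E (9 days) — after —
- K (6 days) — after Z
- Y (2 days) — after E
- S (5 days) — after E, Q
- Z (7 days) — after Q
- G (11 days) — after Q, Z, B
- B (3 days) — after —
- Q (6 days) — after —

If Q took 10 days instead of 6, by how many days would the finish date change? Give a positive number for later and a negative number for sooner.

4

As given, the longest chain is Q→Z→G = 6+7+11 = 24, so the finish is 24 days.
Q lies on that path, so at 10 days the path becomes 28 days.
That remains the longest chain; total 28 days.
Change in finish: 28 − 24 = +4 days.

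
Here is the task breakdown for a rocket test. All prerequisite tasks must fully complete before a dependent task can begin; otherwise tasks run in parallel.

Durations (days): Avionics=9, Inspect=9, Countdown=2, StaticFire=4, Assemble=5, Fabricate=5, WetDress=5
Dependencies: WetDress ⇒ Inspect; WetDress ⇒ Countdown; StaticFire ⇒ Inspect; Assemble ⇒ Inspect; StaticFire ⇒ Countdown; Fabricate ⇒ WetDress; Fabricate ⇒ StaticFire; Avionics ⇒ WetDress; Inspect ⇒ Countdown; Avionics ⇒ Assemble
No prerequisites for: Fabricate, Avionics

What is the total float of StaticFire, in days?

Critical path: Avionics→Assemble→Inspect→Countdown = 9+5+9+2 = 25, so the finish is 25 days.
StaticFire finishes as early as 9 and must finish by 14.
Slack of StaticFire = 10 − 5 = 5 days.

5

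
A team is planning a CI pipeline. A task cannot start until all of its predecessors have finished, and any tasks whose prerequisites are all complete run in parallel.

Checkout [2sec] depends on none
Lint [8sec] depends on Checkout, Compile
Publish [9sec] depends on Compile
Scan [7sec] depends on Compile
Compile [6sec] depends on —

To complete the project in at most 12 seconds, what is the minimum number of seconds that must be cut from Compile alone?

3

Current finish: 15 seconds; target: 12.
Compile is on every critical path, so each second cut from Compile cuts the finish by one (this holds down to a finish of 10).
Need 15 − 12 = 3 seconds off Compile → Compile becomes 3 seconds, finish becomes 12.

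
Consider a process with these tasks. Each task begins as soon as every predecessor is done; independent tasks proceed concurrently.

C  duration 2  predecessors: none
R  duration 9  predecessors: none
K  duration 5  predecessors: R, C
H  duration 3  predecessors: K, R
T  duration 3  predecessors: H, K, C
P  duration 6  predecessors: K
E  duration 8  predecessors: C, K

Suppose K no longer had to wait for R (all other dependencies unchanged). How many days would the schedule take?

With the dependency in place, R→K→E = 9+5+8 = 22 sets the finish at 22 days.
Without R→K, K's earliest start moves from 9 to 2.
After: C→K→E = 2+5+8 = 15 → 15 days.

15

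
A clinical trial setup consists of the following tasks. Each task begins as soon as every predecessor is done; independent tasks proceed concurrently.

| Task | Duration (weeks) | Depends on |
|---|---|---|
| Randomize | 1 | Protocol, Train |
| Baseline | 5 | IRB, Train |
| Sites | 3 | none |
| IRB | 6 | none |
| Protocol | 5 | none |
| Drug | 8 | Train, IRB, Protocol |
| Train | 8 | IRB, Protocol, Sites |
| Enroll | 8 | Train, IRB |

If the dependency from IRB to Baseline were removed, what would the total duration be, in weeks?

22

Original critical path: IRB→Train→Drug = 6+8+8 = 22 ⇒ 22 weeks.
Dropping IRB→Baseline doesn't change Baseline's earliest start (14); another predecessor still binds.
The longest chain is now IRB→Train→Drug = 6+8+8 = 22, so the job takes 22 weeks.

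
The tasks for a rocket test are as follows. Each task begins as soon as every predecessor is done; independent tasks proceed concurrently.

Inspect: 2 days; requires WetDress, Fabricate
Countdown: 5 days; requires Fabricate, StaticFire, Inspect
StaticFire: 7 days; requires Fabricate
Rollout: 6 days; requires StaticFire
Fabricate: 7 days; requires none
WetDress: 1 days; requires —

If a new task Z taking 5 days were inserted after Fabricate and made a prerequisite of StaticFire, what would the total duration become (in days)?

Originally the job takes 20 days.
With Z inserted, StaticFire now waits for max(Fabricate, Z).
New critical path: Fabricate→Z→StaticFire→Rollout = 7+5+7+6 = 25 ⇒ 25 days.

25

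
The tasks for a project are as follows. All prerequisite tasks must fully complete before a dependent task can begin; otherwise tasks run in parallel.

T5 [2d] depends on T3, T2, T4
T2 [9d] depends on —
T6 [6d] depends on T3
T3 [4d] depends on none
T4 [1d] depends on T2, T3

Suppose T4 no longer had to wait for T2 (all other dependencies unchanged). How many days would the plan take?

Original critical path: T2→T4→T5 = 9+1+2 = 12 ⇒ 12 days.
Without T2→T4, T4's earliest start moves from 9 to 4.
After: T2→T5 = 9+2 = 11 → 11 days.

11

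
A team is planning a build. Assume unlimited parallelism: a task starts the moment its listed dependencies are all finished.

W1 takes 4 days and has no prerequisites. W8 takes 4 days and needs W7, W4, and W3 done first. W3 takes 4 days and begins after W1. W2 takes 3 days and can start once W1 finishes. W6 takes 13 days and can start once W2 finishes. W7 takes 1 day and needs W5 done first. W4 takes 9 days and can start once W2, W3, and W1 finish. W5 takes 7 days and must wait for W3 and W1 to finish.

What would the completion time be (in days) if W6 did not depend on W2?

Original critical path: W1→W3→W4→W8 = 4+4+9+4 = 21 ⇒ 21 days.
Without W2→W6, W6's earliest start moves from 7 to 0.
The longest chain is now W1→W3→W4→W8 = 4+4+9+4 = 21, so the plan takes 21 days.

21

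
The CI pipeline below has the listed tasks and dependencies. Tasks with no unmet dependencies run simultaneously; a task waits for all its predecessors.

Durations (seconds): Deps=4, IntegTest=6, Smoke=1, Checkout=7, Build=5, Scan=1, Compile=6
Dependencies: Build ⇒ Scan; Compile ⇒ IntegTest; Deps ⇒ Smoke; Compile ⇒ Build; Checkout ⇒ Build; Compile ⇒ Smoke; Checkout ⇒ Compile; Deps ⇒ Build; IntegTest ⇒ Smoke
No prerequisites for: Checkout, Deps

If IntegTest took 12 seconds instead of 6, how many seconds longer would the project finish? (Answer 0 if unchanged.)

6

As given, the longest chain is Checkout→Compile→IntegTest→Smoke = 7+6+6+1 = 20, so the finish is 20 seconds.
IntegTest lies on that path, so at 12 seconds the path becomes 26 seconds.
That remains the longest chain; total 26 seconds.
Change in finish: 26 − 20 = +6 seconds.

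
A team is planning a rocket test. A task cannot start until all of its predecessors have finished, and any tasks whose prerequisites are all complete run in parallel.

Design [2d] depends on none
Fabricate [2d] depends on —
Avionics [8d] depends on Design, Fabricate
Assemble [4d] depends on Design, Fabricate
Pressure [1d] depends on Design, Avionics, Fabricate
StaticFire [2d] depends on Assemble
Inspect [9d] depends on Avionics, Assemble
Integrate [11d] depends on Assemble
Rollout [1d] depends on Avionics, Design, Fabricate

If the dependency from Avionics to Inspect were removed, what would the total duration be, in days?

With the dependency in place, Design→Avionics→Inspect = 2+8+9 = 19 sets the finish at 19 days.
Without Avionics→Inspect, Inspect's earliest start moves from 10 to 6.
After: Design→Assemble→Integrate = 2+4+11 = 17 → 17 days.

17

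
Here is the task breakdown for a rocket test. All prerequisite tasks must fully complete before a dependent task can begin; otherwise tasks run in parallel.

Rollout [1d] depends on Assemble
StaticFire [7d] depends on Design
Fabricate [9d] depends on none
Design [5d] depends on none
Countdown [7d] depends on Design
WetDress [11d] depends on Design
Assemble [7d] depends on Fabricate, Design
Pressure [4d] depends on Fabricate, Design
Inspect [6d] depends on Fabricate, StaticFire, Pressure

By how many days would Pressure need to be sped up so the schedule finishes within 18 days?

1

Current finish: 19 days; target: 18.
Pressure is on every critical path, so each day cut from Pressure cuts the finish by one (this holds down to a finish of 18).
Need 19 − 18 = 1 day off Pressure → Pressure becomes 3 days, finish becomes 18.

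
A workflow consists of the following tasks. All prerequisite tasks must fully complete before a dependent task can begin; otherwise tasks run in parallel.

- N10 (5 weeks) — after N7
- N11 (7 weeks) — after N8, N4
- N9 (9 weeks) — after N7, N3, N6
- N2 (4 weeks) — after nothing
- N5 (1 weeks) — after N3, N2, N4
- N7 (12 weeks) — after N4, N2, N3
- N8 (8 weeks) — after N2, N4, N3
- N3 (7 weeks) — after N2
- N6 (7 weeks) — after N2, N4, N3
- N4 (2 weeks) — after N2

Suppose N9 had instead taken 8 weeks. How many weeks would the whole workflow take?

31

Critical path before the change: N2→N3→N7→N9 = 4+7+12+9 = 32 giving 32 weeks.
N9 is on the critical path; changing it to 8 makes that path 31 weeks.
That remains the longest chain; total 31 weeks.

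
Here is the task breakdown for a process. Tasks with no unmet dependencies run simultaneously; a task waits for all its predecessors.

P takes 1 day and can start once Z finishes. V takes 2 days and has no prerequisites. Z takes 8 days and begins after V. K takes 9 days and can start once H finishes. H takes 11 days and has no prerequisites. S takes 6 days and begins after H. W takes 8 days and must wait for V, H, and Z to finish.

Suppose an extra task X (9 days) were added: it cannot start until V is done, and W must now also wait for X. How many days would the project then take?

20

Originally the project takes 20 days.
With X inserted, W now waits for max(V, H, Z, X).
New critical path: H→K = 11+9 = 20 ⇒ 20 days.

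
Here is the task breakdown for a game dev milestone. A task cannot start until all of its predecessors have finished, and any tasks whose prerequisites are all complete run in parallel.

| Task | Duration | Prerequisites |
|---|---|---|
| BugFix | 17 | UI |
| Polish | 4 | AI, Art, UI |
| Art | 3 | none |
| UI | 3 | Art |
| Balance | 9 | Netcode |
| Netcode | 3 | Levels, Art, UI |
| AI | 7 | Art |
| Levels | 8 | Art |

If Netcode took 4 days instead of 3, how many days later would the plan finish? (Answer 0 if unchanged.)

As given, the longest chain is Art→Levels→Netcode→Balance = 3+8+3+9 = 23, so the finish is 23 days.
Netcode lies on that path, so at 4 days the path becomes 24 days.
That remains the longest chain; total 24 days.
Change in finish: 24 − 23 = +1 days.

1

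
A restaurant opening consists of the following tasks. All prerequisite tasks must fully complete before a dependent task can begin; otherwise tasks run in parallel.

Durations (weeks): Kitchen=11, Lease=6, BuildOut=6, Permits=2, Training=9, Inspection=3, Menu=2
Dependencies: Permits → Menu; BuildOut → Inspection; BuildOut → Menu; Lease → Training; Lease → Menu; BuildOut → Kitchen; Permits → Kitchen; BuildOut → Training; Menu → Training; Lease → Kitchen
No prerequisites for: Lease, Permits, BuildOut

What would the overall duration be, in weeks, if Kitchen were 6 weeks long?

17

The binding path is Lease→Kitchen = 6+11 = 17; finish at 17 weeks.
Since Kitchen is critical, the -5 change carries straight to that chain (now 12 weeks).
New critical path: Lease→Menu→Training = 6+2+9 = 17 ⇒ 17 weeks.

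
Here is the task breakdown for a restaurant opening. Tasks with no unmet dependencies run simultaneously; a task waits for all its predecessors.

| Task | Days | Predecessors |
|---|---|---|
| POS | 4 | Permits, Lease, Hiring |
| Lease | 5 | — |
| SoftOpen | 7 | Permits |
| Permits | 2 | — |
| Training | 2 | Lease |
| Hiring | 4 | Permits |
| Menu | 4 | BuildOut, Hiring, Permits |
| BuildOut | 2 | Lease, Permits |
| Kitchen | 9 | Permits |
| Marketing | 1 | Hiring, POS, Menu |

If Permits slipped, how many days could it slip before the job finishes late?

1

Lease→BuildOut→Menu→Marketing = 5+2+4+1 = 12 sets the makespan at 12 days.
Longest path through Permits: 11 days (earliest finish 2, latest finish 3).
Float = 12 − 11 = 1.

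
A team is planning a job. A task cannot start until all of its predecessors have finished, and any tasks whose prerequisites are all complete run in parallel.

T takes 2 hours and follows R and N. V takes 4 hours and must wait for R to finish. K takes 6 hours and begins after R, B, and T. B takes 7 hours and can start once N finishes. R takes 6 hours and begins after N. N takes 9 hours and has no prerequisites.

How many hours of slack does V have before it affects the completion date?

Critical path: N→R→T→K = 9+6+2+6 = 23, so the finish is 23 hours.
V finishes as early as 19 and must finish by 23.
Slack of V = 19 − 15 = 4 hours.

4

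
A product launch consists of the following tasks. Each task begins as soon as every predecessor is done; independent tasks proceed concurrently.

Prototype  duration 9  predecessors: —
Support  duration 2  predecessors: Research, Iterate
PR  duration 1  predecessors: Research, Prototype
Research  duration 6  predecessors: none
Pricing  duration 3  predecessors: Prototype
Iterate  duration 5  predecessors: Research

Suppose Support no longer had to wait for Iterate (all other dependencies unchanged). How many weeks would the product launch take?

Original critical path: Research→Iterate→Support = 6+5+2 = 13 ⇒ 13 weeks.
Without Iterate→Support, Support's earliest start moves from 11 to 6.
After: Prototype→Pricing = 9+3 = 12 → 12 weeks.

12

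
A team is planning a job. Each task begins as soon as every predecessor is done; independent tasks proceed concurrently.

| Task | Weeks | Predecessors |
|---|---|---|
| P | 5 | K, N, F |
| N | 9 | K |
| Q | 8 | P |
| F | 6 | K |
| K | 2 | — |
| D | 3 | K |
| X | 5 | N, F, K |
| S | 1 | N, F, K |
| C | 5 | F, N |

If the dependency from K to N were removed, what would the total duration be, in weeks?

Original critical path: K→N→P→Q = 2+9+5+8 = 24 ⇒ 24 weeks.
Without K→N, N's earliest start moves from 2 to 0.
The longest chain is now N→P→Q = 9+5+8 = 22, so the plan takes 22 weeks.

22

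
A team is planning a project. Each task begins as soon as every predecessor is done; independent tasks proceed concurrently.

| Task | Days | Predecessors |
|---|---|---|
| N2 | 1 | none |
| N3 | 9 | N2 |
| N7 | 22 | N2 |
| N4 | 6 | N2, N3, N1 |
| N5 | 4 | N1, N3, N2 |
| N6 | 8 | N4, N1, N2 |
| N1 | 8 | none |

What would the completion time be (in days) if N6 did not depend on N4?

23

Original critical path: N2→N3→N4→N6 = 1+9+6+8 = 24 ⇒ 24 days.
Without N4→N6, N6's earliest start moves from 16 to 8.
New critical path: N2→N7 = 1+22 = 23 ⇒ 23 days.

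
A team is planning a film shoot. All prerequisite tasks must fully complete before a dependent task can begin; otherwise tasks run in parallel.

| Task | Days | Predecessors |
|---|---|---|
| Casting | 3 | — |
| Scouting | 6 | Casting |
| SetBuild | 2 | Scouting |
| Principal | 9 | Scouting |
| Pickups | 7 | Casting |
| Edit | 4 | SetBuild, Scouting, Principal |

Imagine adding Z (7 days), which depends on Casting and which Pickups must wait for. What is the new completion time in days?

22

Originally the project takes 22 days.
With Z inserted, Pickups now waits for max(Casting, Z).
New critical path: Casting→Scouting→Principal→Edit = 3+6+9+4 = 22 ⇒ 22 days.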